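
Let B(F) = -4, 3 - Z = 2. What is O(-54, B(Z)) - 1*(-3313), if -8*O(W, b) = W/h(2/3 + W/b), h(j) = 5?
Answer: 66287/20 ≈ 3314.4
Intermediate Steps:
Z = 1 (Z = 3 - 1*2 = 3 - 2 = 1)
O(W, b) = -W/40 (O(W, b) = -W/(8*5) = -W/40)
O(-54, B(Z)) - 1*(-3313) = -1/40*(-54) - 1*(-3313) = 27/20 + 3313 = 66287/20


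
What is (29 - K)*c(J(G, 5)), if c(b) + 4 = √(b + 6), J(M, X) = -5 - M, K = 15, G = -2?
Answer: -56 + 14*√3 ≈ -31.751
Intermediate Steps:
c(b) = -4 + √(6 + b) (c(b) = -4 + √(b + 6) = -4 + √(6 + b))
(29 - K)*c(J(G, 5)) = (29 - 1*15)*(-4 + √(6 + (-5 - 1*(-2)))) = (29 - 15)*(-4 + √(6 + (-5 + 2))) = 14*(-4 + √(6 - 3)) = 14*(-4 + √3) = -56 + 14*√3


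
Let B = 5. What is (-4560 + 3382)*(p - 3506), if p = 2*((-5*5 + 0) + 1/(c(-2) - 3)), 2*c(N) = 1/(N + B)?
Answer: 71226592/17 ≈ 4.1898e+6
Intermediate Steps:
c(N) = 1/(2*(5 + N)) (c(N) = 1/(2*(N + 5)) = 1/(2*(5 + N)))
p = -862/17 (p = 2*((-5*5 + 0) + 1/(1/(2*(5 - 2)) - 3)) = 2*((-25 + 0) + 1/((½)/3 - 3)) = 2*(-25 + 1/((½)*(⅓) - 3)) = 2*(-25 + 1/(⅙ - 3)) = 2*(-25 + 1/(-17/6)) = 2*(-25 - 6/17) = 2*(-431/17) = -862/17 ≈ -50.706)
(-4560 + 3382)*(p - 3506) = (-4560 + 3382)*(-862/17 - 3506) = -1178*(-60464/17) = 71226592/17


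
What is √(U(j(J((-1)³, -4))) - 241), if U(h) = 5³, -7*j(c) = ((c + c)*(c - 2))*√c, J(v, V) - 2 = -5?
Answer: 2*I*√29 ≈ 10.77*I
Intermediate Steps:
J(v, V) = -3 (J(v, V) = 2 - 5 = -3)
j(c) = -2*c^(3/2)*(-2 + c)/7 (j(c) = -(c + c)*(c - 2)*√c/7 = -(2*c)*(-2 + c)*√c/7 = -2*c*(-2 + c)*√c/7 = -2*c^(3/2)*(-2 + c)/7)
U(h) = 125
√(U(j(J((-1)³, -4))) - 241) = √(125 - 241) = √(-116) = 2*I*√29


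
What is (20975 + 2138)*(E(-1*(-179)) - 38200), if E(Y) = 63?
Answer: -881460481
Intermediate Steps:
(20975 + 2138)*(E(-1*(-179)) - 38200) = (20975 + 2138)*(63 - 38200) = 23113*(-38137) = -881460481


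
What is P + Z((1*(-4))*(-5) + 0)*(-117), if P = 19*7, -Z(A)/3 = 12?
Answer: 4345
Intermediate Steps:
Z(A) = -36 (Z(A) = -3*12 = -36)
P = 133
P + Z((1*(-4))*(-5) + 0)*(-117) = 133 - 36*(-117) = 133 + 4212 = 4345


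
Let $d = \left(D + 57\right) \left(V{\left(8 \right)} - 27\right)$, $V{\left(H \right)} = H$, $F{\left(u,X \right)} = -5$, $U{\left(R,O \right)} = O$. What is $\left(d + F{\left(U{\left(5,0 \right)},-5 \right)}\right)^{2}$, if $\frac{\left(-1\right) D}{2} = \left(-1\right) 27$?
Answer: $4468996$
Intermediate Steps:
$D = 54$ ($D = - 2 \left(\left(-1\right) 27\right) = \left(-2\right) \left(-27\right) = 54$)
$d = -2109$ ($d = \left(54 + 57\right) \left(8 - 27\right) = 111 \left(-19\right) = -2109$)
$\left(d + F{\left(U{\left(5,0 \right)},-5 \right)}\right)^{2} = \left(-2109 - 5\right)^{2} = \left(-2114\right)^{2} = 4468996$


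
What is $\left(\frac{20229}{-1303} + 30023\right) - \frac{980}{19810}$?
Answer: $\frac{11065208178}{368749} \approx 30007.0$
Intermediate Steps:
$\left(\frac{20229}{-1303} + 30023\right) - \frac{980}{19810} = \left(20229 \left(- \frac{1}{1303}\right) + 30023\right) - \frac{14}{283} = \left(- \frac{20229}{1303} + 30023\right) - \frac{14}{283} = \frac{39099740}{1303} - \frac{14}{283} = \frac{11065208178}{368749}$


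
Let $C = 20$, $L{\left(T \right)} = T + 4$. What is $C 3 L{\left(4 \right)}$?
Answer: $480$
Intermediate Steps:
$L{\left(T \right)} = 4 + T$
$C 3 L{\left(4 \right)} = 20 \cdot 3 \left(4 + 4\right) = 20 \cdot 3 \cdot 8 = 20 \cdot 24 = 480$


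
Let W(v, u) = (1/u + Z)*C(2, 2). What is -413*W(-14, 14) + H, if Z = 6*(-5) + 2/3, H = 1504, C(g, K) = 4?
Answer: 149534/3 ≈ 49845.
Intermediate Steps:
Z = -88/3 (Z = -30 + 2*(1/3) = -30 + 2/3 = -88/3 ≈ -29.333)
W(v, u) = -352/3 + 4/u (W(v, u) = (1/u - 88/3)*4 = (-88/3 + 1/u)*4 = -352/3 + 4/u)
-413*W(-14, 14) + H = -413*(-352/3 + 4/14) + 1504 = -413*(-352/3 + 4*(1/14)) + 1504 = -413*(-352/3 + 2/7) + 1504 = -413*(-2458/21) + 1504 = 145022/3 + 1504 = 149534/3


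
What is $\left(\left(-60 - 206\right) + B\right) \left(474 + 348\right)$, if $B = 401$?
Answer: $110970$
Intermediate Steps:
$\left(\left(-60 - 206\right) + B\right) \left(474 + 348\right) = \left(\left(-60 - 206\right) + 401\right) \left(474 + 348\right) = \left(\left(-60 - 206\right) + 401\right) 822 = \left(-266 + 401\right) 822 = 135 \cdot 822 = 110970$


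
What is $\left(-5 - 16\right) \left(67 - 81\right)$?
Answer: $294$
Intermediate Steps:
$\left(-5 - 16\right) \left(67 - 81\right) = \left(-5 - 16\right) \left(-14\right) = \left(-21\right) \left(-14\right) = 294$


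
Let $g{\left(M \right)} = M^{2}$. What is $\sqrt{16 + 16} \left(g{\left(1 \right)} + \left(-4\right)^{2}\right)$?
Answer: $68 \sqrt{2} \approx 96.167$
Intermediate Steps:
$\sqrt{16 + 16} \left(g{\left(1 \right)} + \left(-4\right)^{2}\right) = \sqrt{16 + 16} \left(1^{2} + \left(-4\right)^{2}\right) = \sqrt{32} \left(1 + 16\right) = 4 \sqrt{2} \cdot 17 = 68 \sqrt{2}$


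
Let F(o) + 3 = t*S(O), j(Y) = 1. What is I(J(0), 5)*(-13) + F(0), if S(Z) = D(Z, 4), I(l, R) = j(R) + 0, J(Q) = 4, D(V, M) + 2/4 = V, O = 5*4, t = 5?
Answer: 163/2 ≈ 81.500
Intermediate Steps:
O = 20
D(V, M) = -1/2 + V
I(l, R) = 1 (I(l, R) = 1 + 0 = 1)
S(Z) = -1/2 + Z
F(o) = 189/2 (F(o) = -3 + 5*(-1/2 + 20) = -3 + 5*(39/2) = -3 + 195/2 = 189/2)
I(J(0), 5)*(-13) + F(0) = 1*(-13) + 189/2 = -13 + 189/2 = 163/2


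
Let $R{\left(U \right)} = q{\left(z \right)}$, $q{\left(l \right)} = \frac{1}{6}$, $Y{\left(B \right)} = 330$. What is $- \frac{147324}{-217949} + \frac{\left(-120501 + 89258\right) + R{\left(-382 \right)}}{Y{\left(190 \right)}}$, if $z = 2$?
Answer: $- \frac{40564364173}{431539020} \approx -93.999$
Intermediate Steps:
$q{\left(l \right)} = \frac{1}{6}$
$R{\left(U \right)} = \frac{1}{6}$
$- \frac{147324}{-217949} + \frac{\left(-120501 + 89258\right) + R{\left(-382 \right)}}{Y{\left(190 \right)}} = - \frac{147324}{-217949} + \frac{\left(-120501 + 89258\right) + \frac{1}{6}}{330} = \left(-147324\right) \left(- \frac{1}{217949}\right) + \left(-31243 + \frac{1}{6}\right) \frac{1}{330} = \frac{147324}{217949} - \frac{187457}{1980} = - \frac{40564364173}{431539020}$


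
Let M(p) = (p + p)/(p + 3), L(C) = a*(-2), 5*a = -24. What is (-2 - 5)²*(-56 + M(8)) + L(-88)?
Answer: -146472/55 ≈ -2663.1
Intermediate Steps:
a = -24/5 (a = (⅕)*(-24) = -24/5 ≈ -4.8000)
L(C) = 48/5 (L(C) = -24/5*(-2) = 48/5)
M(p) = 2*p/(3 + p) (M(p) = (2*p)/(3 + p) = 2*p/(3 + p))
(-2 - 5)²*(-56 + M(8)) + L(-88) = (-2 - 5)²*(-56 + 2*8/(3 + 8)) + 48/5 = (-7)²*(-56 + 2*8/11) + 48/5 = 49*(-56 + 2*8*(1/11)) + 48/5 = 49*(-56 + 16/11) + 48/5 = 49*(-600/11) + 48/5 = -29400/11 + 48/5 = -146472/55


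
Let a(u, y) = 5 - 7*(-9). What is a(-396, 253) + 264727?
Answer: 264795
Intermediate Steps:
a(u, y) = 68 (a(u, y) = 5 + 63 = 68)
a(-396, 253) + 264727 = 68 + 264727 = 264795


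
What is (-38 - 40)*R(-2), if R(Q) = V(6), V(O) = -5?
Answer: 390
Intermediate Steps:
R(Q) = -5
(-38 - 40)*R(-2) = (-38 - 40)*(-5) = -78*(-5) = 390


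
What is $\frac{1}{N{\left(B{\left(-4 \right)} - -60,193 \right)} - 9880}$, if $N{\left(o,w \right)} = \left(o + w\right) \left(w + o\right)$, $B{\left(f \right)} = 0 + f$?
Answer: $\frac{1}{52121} \approx 1.9186 \cdot 10^{-5}$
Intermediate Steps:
$B{\left(f \right)} = f$
$N{\left(o,w \right)} = \left(o + w\right)^{2}$ ($N{\left(o,w \right)} = \left(o + w\right) \left(o + w\right) = \left(o + w\right)^{2}$)
$\frac{1}{N{\left(B{\left(-4 \right)} - -60,193 \right)} - 9880} = \frac{1}{\left(\left(-4 - -60\right) + 193\right)^{2} - 9880} = \frac{1}{\left(\left(-4 + 60\right) + 193\right)^{2} - 9880} = \frac{1}{\left(56 + 193\right)^{2} - 9880} = \frac{1}{249^{2} - 9880} = \frac{1}{62001 - 9880} = \frac{1}{52121}$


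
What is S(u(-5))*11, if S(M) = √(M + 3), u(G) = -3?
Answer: 0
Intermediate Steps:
S(M) = √(3 + M)
S(u(-5))*11 = √(3 - 3)*11 = √0*11 = 0*11 = 0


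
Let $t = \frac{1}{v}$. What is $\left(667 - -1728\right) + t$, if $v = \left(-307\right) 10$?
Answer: $\frac{7352649}{3070} \approx 2395.0$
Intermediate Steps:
$v = -3070$
$t = - \frac{1}{3070}$ ($t = \frac{1}{-3070} = - \frac{1}{3070} \approx -0.00032573$)
$\left(667 - -1728\right) + t = \left(667 - -1728\right) - \frac{1}{3070} = \left(667 + 1728\right) - \frac{1}{3070} = 2395 - \frac{1}{3070} = \frac{7352649}{3070}$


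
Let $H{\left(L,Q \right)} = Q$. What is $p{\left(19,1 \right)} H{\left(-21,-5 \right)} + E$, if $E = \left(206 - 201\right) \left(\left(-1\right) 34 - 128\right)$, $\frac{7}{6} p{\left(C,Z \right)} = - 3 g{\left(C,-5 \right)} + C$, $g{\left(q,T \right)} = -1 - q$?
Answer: $- \frac{8040}{7} \approx -1148.6$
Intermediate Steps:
$p{\left(C,Z \right)} = \frac{18}{7} + \frac{24 C}{7}$ ($p{\left(C,Z \right)} = \frac{6 \left(- 3 \left(-1 - C\right) + C\right)}{7} = \frac{6 \left(\left(3 + 3 C\right) + C\right)}{7} = \frac{6 \left(3 + 4 C\right)}{7} = \frac{18}{7} + \frac{24 C}{7}$)
$E = -810$ ($E = 5 \left(-34 - 128\right) = 5 \left(-162\right) = -810$)
$p{\left(19,1 \right)} H{\left(-21,-5 \right)} + E = \left(\frac{18}{7} + \frac{24}{7} \cdot 19\right) \left(-5\right) - 810 = \left(\frac{18}{7} + \frac{456}{7}\right) \left(-5\right) - 810 = \frac{474}{7} \left(-5\right) - 810 = - \frac{2370}{7} - 810 = - \frac{8040}{7}$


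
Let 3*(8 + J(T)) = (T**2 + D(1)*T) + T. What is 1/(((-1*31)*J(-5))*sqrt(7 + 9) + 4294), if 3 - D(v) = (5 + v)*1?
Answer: 3/11518 ≈ 0.00026046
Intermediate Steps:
D(v) = -2 - v (D(v) = 3 - (5 + v) = 3 + (-5 - v) = -2 - v)
J(T) = -8 - 2*T/3 + T**2/3 (J(T) = -8 + ((T**2 + (-2 - 1*1)*T) + T)/3 = -8 + ((T**2 + (-2 - 1)*T) + T)/3 = -8 + ((T**2 - 3*T) + T)/3 = -8 + (T**2 - 2*T)/3 = -8 + (-2*T/3 + T**2/3) = -8 - 2*T/3 + T**2/3)
1/(((-1*31)*J(-5))*sqrt(7 + 9) + 4294) = 1/(((-1*31)*(-8 - 2/3*(-5) + (1/3)*(-5)**2))*sqrt(7 + 9) + 4294) = 1/((-31*(-8 + 10/3 + (1/3)*25))*sqrt(16) + 4294) = 1/(-31*(-8 + 10/3 + 25/3)*4 + 4294) = 1/(-31*11/3*4 + 4294) = 1/(-341/3*4 + 4294) = 1/(-1364/3 + 4294) = 1/(11518/3) = 3/11518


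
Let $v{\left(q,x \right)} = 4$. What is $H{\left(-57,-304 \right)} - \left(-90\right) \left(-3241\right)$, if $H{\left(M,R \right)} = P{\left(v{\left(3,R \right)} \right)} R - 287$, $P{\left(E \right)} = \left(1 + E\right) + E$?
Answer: $-294713$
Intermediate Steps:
$P{\left(E \right)} = 1 + 2 E$
$H{\left(M,R \right)} = -287 + 9 R$ ($H{\left(M,R \right)} = \left(1 + 2 \cdot 4\right) R - 287 = \left(1 + 8\right) R - 287 = 9 R - 287 = -287 + 9 R$)
$H{\left(-57,-304 \right)} - \left(-90\right) \left(-3241\right) = \left(-287 + 9 \left(-304\right)\right) - \left(-90\right) \left(-3241\right) = \left(-287 - 2736\right) - 291690 = -3023 - 291690 = -294713$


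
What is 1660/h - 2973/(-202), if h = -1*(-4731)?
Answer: 173501/11514 ≈ 15.069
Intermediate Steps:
h = 4731
1660/h - 2973/(-202) = 1660/4731 - 2973/(-202) = 1660*(1/4731) - 2973*(-1/202) = 20/57 + 2973/202 = 173501/11514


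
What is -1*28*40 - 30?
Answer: -1150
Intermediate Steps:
-1*28*40 - 30 = -28*40 - 30 = -1120 - 30 = -1150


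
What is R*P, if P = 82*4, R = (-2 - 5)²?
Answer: 16072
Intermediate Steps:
R = 49 (R = (-7)² = 49)
P = 328
R*P = 49*328 = 16072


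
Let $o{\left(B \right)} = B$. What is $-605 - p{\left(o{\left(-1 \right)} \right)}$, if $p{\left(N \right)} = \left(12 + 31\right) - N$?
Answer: $-649$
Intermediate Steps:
$p{\left(N \right)} = 43 - N$
$-605 - p{\left(o{\left(-1 \right)} \right)} = -605 - \left(43 - -1\right) = -605 - \left(43 + 1\right) = -605 - 44 = -649$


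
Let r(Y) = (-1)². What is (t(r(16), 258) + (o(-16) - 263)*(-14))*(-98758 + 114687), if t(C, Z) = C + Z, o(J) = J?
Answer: 66344285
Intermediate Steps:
r(Y) = 1
(t(r(16), 258) + (o(-16) - 263)*(-14))*(-98758 + 114687) = ((1 + 258) + (-16 - 263)*(-14))*(-98758 + 114687) = (259 - 279*(-14))*15929 = (259 + 3906)*15929 = 4165*15929 = 66344285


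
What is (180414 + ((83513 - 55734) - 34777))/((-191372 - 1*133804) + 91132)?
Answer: -43354/58511 ≈ -0.74095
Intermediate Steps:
(180414 + ((83513 - 55734) - 34777))/((-191372 - 1*133804) + 91132) = (180414 + (27779 - 34777))/((-191372 - 133804) + 91132) = (180414 - 6998)/(-325176 + 91132) = 173416/(-234044) = 173416*(-1/234044) = -43354/58511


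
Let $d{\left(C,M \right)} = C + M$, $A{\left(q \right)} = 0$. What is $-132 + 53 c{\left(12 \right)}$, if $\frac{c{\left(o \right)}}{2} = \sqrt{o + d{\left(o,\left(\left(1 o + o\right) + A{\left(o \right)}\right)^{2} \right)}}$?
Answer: $-132 + 1060 \sqrt{6} \approx 2464.5$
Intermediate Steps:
$c{\left(o \right)} = 2 \sqrt{2 o + 4 o^{2}}$ ($c{\left(o \right)} = 2 \sqrt{o + \left(o + \left(\left(1 o + o\right) + 0\right)^{2}\right)} = 2 \sqrt{o + \left(o + \left(\left(o + o\right) + 0\right)^{2}\right)} = 2 \sqrt{o + \left(o + \left(2 o + 0\right)^{2}\right)} = 2 \sqrt{o + \left(o + \left(2 o\right)^{2}\right)} = 2 \sqrt{o + \left(o + 4 o^{2}\right)} = 2 \sqrt{2 o + 4 o^{2}}$)
$-132 + 53 c{\left(12 \right)} = -132 + 53 \cdot 2 \sqrt{2} \sqrt{12 \left(1 + 2 \cdot 12\right)} = -132 + 53 \cdot 2 \sqrt{2} \sqrt{12 \left(1 + 24\right)} = -132 + 53 \cdot 2 \sqrt{2} \sqrt{12 \cdot 25} = -132 + 53 \cdot 2 \sqrt{2} \sqrt{300} = -132 + 53 \cdot 2 \sqrt{2} \cdot 10 \sqrt{3} = -132 + 53 \cdot 20 \sqrt{6} = -132 + 1060 \sqrt{6}$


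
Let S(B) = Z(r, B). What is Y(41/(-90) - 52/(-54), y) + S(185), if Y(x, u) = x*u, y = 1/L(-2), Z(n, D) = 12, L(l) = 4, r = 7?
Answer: 13097/1080 ≈ 12.127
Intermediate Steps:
S(B) = 12
y = ¼ (y = 1/4 = ¼ ≈ 0.25000)
Y(x, u) = u*x
Y(41/(-90) - 52/(-54), y) + S(185) = (41/(-90) - 52/(-54))/4 + 12 = (41*(-1/90) - 52*(-1/54))/4 + 12 = (-41/90 + 26/27)/4 + 12 = (¼)*(137/270) + 12 = 137/1080 + 12 = 13097/1080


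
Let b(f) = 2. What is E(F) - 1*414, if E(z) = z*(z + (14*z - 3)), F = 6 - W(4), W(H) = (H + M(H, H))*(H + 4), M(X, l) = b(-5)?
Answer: 26172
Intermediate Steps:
M(X, l) = 2
W(H) = (2 + H)*(4 + H) (W(H) = (H + 2)*(H + 4) = (2 + H)*(4 + H))
F = -42 (F = 6 - (8 + 4**2 + 6*4) = 6 - (8 + 16 + 24) = 6 - 1*48 = 6 - 48 = -42)
E(z) = z*(-3 + 15*z) (E(z) = z*(z + (-3 + 14*z)) = z*(-3 + 15*z))
E(F) - 1*414 = 3*(-42)*(-1 + 5*(-42)) - 1*414 = 3*(-42)*(-1 - 210) - 414 = 3*(-42)*(-211) - 414 = 26586 - 414 = 26172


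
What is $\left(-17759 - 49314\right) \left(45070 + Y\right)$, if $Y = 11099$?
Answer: $-3767423337$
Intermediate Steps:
$\left(-17759 - 49314\right) \left(45070 + Y\right) = \left(-17759 - 49314\right) \left(45070 + 11099\right) = \left(-67073\right) 56169 = -3767423337$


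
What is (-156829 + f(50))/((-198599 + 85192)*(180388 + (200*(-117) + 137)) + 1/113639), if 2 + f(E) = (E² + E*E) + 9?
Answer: 8626450129/1012470924860062 ≈ 8.5202e-6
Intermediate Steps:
f(E) = 7 + 2*E² (f(E) = -2 + ((E² + E*E) + 9) = -2 + ((E² + E²) + 9) = -2 + (2*E² + 9) = -2 + (9 + 2*E²) = 7 + 2*E²)
(-156829 + f(50))/((-198599 + 85192)*(180388 + (200*(-117) + 137)) + 1/113639) = (-156829 + (7 + 2*50²))/((-198599 + 85192)*(180388 + (200*(-117) + 137)) + 1/113639) = (-156829 + (7 + 2*2500))/(-113407*(180388 + (-23400 + 137)) + 1/113639) = (-156829 + (7 + 5000))/(-113407*(180388 - 23263) + 1/113639) = (-156829 + 5007)/(-113407*157125 + 1/113639) = -151822/(-17819074875 + 1/113639) = -151822/(-2024941849720124/113639) = -151822*(-113639/2024941849720124) = 8626450129/1012470924860062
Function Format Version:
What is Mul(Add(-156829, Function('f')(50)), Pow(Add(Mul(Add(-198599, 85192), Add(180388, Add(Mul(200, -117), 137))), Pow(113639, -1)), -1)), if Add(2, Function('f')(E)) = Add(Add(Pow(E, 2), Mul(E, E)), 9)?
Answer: Rational(8626450129, 1012470924860062) ≈ 8.5202e-6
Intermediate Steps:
Function('f')(E) = Add(7, Mul(2, Pow(E, 2))) (Function('f')(E) = Add(-2, Add(Add(Pow(E, 2), Mul(E, E)), 9)) = Add(-2, Add(Add(Pow(E, 2), Pow(E, 2)), 9)) = Add(-2, Add(Mul(2, Pow(E, 2)), 9)) = Add(-2, Add(9, Mul(2, Pow(E, 2)))) = Add(7, Mul(2, Pow(E, 2))))
Mul(Add(-156829, Function('f')(50)), Pow(Add(Mul(Add(-198599, 85192), Add(180388, Add(Mul(200, -117), 137))), Pow(113639, -1)), -1)) = Mul(Add(-156829, Add(7, Mul(2, Pow(50, 2)))), Pow(Add(Mul(Add(-198599, 85192), Add(180388, Add(Mul(200, -117), 137))), Pow(113639, -1)), -1)) = Mul(Add(-156829, Add(7, Mul(2, 2500))), Pow(Add(Mul(-113407, Add(180388, Add(-23400, 137))), Rational(1, 113639)), -1)) = Mul(Add(-156829, Add(7, 5000)), Pow(Add(Mul(-113407, Add(180388, -23263)), Rational(1, 113639)), -1)) = Mul(Add(-156829, 5007), Pow(Add(Mul(-113407, 157125), Rational(1, 113639)), -1)) = Mul(-151822, Pow(Add(-17819074875, Rational(1, 113639)), -1)) = Mul(-151822, Pow(Rational(-2024941849720124, 113639), -1)) = Mul(-151822, Rational(-113639, 2024941849720124)) = Rational(8626450129, 1012470924860062)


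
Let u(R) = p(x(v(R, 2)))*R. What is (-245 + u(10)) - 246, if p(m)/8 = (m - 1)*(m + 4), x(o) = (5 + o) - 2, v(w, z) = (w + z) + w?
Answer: 55189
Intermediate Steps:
v(w, z) = z + 2*w
x(o) = 3 + o
p(m) = 8*(-1 + m)*(4 + m) (p(m) = 8*((m - 1)*(m + 4)) = 8*((-1 + m)*(4 + m)) = 8*(-1 + m)*(4 + m))
u(R) = R*(88 + 8*(5 + 2*R)**2 + 48*R) (u(R) = (-32 + 8*(3 + (2 + 2*R))**2 + 24*(3 + (2 + 2*R)))*R = (-32 + 8*(5 + 2*R)**2 + 24*(5 + 2*R))*R = (-32 + 8*(5 + 2*R)**2 + (120 + 48*R))*R = (88 + 8*(5 + 2*R)**2 + 48*R)*R = R*(88 + 8*(5 + 2*R)**2 + 48*R))
(-245 + u(10)) - 246 = (-245 + 16*10*(18 + 2*10**2 + 13*10)) - 246 = (-245 + 16*10*(18 + 2*100 + 130)) - 246 = (-245 + 16*10*(18 + 200 + 130)) - 246 = (-245 + 16*10*348) - 246 = (-245 + 55680) - 246 = 55435 - 246 = 55189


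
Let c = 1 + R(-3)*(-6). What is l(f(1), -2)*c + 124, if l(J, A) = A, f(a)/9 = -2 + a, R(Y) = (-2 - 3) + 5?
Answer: 122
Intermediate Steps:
R(Y) = 0 (R(Y) = -5 + 5 = 0)
f(a) = -18 + 9*a (f(a) = 9*(-2 + a) = -18 + 9*a)
c = 1 (c = 1 + 0*(-6) = 1 + 0 = 1)
l(f(1), -2)*c + 124 = -2*1 + 124 = -2 + 124 = 122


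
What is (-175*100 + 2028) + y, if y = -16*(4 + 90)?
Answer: -16976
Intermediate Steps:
y = -1504 (y = -16*94 = -1504)
(-175*100 + 2028) + y = (-175*100 + 2028) - 1504 = (-17500 + 2028) - 1504 = -15472 - 1504 = -16976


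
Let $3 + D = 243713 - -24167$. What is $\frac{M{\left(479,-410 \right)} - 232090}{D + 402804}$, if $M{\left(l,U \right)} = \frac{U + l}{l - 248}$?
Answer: $- \frac{17870907}{51642437} \approx -0.34605$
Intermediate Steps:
$M{\left(l,U \right)} = \frac{U + l}{-248 + l}$
$D = 267877$ ($D = -3 + \left(243713 - -24167\right) = -3 + \left(243713 + 24167\right) = -3 + 267880 = 267877$)
$\frac{M{\left(479,-410 \right)} - 232090}{D + 402804} = \frac{\frac{-410 + 479}{-248 + 479} - 232090}{267877 + 402804} = \frac{\frac{1}{231} \cdot 69 - 232090}{670681} = \left(\frac{1}{231} \cdot 69 - 232090\right) \frac{1}{670681} = \left(\frac{23}{77} - 232090\right) \frac{1}{670681} = \left(- \frac{17870907}{77}\right) \frac{1}{670681} = - \frac{17870907}{51642437}$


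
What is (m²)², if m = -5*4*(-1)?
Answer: 160000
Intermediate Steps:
m = 20 (m = -20*(-1) = 20)
(m²)² = (20²)² = 400² = 160000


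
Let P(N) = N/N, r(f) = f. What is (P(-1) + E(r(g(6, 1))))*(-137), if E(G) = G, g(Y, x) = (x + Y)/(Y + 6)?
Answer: -2603/12 ≈ -216.92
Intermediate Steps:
g(Y, x) = (Y + x)/(6 + Y)
P(N) = 1
(P(-1) + E(r(g(6, 1))))*(-137) = (1 + (6 + 1)/(6 + 6))*(-137) = (1 + 7/12)*(-137) = (19/12)*(-137) = -2603/12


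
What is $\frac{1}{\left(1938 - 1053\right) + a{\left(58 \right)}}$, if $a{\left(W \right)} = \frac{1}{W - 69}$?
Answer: $\frac{11}{9734} \approx 0.0011301$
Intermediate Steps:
$a{\left(W \right)} = \frac{1}{-69 + W}$
$\frac{1}{\left(1938 - 1053\right) + a{\left(58 \right)}} = \frac{1}{\left(1938 - 1053\right) + \frac{1}{-69 + 58}} = \frac{1}{885 + \frac{1}{-11}} = \frac{1}{885 - \frac{1}{11}} = \frac{1}{\frac{9734}{11}} = \frac{11}{9734}$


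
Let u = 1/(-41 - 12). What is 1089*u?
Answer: -1089/53 ≈ -20.547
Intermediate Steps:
u = -1/53 (u = 1/(-53) = -1/53 ≈ -0.018868)
1089*u = 1089*(-1/53) = -1089/53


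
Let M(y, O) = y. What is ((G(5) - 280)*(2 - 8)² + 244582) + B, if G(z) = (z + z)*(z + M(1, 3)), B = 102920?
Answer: 339582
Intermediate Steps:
G(z) = 2*z*(1 + z) (G(z) = (z + z)*(z + 1) = (2*z)*(1 + z) = 2*z*(1 + z))
((G(5) - 280)*(2 - 8)² + 244582) + B = ((2*5*(1 + 5) - 280)*(2 - 8)² + 244582) + 102920 = ((2*5*6 - 280)*(-6)² + 244582) + 102920 = ((60 - 280)*36 + 244582) + 102920 = (-220*36 + 244582) + 102920 = (-7920 + 244582) + 102920 = 236662 + 102920 = 339582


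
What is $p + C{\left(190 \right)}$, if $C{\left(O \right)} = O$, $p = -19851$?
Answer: $-19661$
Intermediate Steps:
$p + C{\left(190 \right)} = -19851 + 190 = -19661$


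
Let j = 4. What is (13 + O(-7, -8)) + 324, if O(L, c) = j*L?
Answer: 309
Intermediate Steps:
O(L, c) = 4*L
(13 + O(-7, -8)) + 324 = (13 + 4*(-7)) + 324 = (13 - 28) + 324 = -15 + 324 = 309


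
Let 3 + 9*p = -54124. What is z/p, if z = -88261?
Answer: 794349/54127 ≈ 14.676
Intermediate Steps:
p = -54127/9 (p = -⅓ + (⅑)*(-54124) = -⅓ - 54124/9 = -54127/9 ≈ -6014.1)
z/p = -88261/(-54127/9) = -88261*(-9/54127) = 794349/54127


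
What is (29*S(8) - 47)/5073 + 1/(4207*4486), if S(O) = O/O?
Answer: -113233921/31913569982 ≈ -0.0035481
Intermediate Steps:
S(O) = 1
(29*S(8) - 47)/5073 + 1/(4207*4486) = (29*1 - 47)/5073 + 1/(4207*4486) = (29 - 47)*(1/5073) + (1/4207)*(1/4486) = -18*1/5073 + 1/18872602 = -6/1691 + 1/18872602 = -113233921/31913569982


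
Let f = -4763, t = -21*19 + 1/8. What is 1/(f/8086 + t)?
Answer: -32344/12920265 ≈ -0.0025034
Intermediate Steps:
t = -3191/8 (t = -399 + ⅛ = -3191/8 ≈ -398.88)
1/(f/8086 + t) = 1/(-4763/8086 - 3191/8) = 1/(-12920265/32344) = -32344/12920265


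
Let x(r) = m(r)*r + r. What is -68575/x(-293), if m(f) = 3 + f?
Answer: -68575/84677 ≈ -0.80984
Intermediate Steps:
x(r) = r + r*(3 + r) (x(r) = (3 + r)*r + r = r*(3 + r) + r = r + r*(3 + r))
-68575/x(-293) = -68575*(-1/(293*(4 - 293))) = -68575/((-293*(-289))) = -68575/84677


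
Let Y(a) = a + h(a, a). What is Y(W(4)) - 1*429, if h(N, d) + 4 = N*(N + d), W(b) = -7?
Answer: -342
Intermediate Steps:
h(N, d) = -4 + N*(N + d)
Y(a) = -4 + a + 2*a**2 (Y(a) = a + (-4 + a**2 + a*a) = a + (-4 + a**2 + a**2) = a + (-4 + 2*a**2) = -4 + a + 2*a**2)
Y(W(4)) - 1*429 = (-4 - 7 + 2*(-7)**2) - 1*429 = (-4 - 7 + 2*49) - 429 = (-4 - 7 + 98) - 429 = 87 - 429 = -342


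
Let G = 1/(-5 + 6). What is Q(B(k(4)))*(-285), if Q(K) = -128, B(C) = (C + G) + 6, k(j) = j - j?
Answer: 36480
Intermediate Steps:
k(j) = 0
G = 1 (G = 1/1 = 1)
B(C) = 7 + C (B(C) = (C + 1) + 6 = (1 + C) + 6 = 7 + C)
Q(B(k(4)))*(-285) = -128*(-285) = 36480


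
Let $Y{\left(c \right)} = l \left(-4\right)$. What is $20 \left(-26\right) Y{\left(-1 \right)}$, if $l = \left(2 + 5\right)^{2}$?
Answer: $101920$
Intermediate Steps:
$l = 49$ ($l = 7^{2} = 49$)
$Y{\left(c \right)} = -196$ ($Y{\left(c \right)} = 49 \left(-4\right) = -196$)
$20 \left(-26\right) Y{\left(-1 \right)} = 20 \left(-26\right) \left(-196\right) = \left(-520\right) \left(-196\right) = 101920$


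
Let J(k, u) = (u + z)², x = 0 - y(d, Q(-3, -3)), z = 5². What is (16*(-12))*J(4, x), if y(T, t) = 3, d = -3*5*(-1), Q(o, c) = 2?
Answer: -92928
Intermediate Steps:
z = 25
d = 15 (d = -15*(-1) = 15)
x = -3 (x = 0 - 1*3 = 0 - 3 = -3)
J(k, u) = (25 + u)² (J(k, u) = (u + 25)² = (25 + u)²)
(16*(-12))*J(4, x) = (16*(-12))*(25 - 3)² = -192*22² = -192*484 = -92928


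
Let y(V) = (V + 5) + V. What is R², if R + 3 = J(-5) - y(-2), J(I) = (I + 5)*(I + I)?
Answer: 16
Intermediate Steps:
J(I) = 2*I*(5 + I) (J(I) = (5 + I)*(2*I) = 2*I*(5 + I))
y(V) = 5 + 2*V (y(V) = (5 + V) + V = 5 + 2*V)
R = -4 (R = -3 + (2*(-5)*(5 - 5) - (5 + 2*(-2))) = -3 + (2*(-5)*0 - (5 - 4)) = -3 + (0 - 1*1) = -3 + (0 - 1) = -3 - 1 = -4)
R² = (-4)² = 16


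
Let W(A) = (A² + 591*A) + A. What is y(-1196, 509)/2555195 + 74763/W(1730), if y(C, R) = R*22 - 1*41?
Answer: 1747054683/76032382420 ≈ 0.022978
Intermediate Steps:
y(C, R) = -41 + 22*R (y(C, R) = 22*R - 41 = -41 + 22*R)
W(A) = A² + 592*A
y(-1196, 509)/2555195 + 74763/W(1730) = (-41 + 22*509)/2555195 + 74763/((1730*(592 + 1730))) = (-41 + 11198)*(1/2555195) + 74763/((1730*2322)) = 11157*(1/2555195) + 74763/4017060 = 11157/2555195 + 74763*(1/4017060) = 11157/2555195 + 2769/148780 = 1747054683/76032382420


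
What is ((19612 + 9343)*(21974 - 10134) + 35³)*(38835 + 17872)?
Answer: 19443133343025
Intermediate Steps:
((19612 + 9343)*(21974 - 10134) + 35³)*(38835 + 17872) = (28955*11840 + 42875)*56707 = (342827200 + 42875)*56707 = 342870075*56707 = 19443133343025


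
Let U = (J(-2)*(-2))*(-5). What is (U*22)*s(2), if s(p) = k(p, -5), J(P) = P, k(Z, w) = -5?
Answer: 2200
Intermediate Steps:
s(p) = -5
U = -20 (U = -2*(-2)*(-5) = 4*(-5) = -20)
(U*22)*s(2) = -20*22*(-5) = -440*(-5) = 2200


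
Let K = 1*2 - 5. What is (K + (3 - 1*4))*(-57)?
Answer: 228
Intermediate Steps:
K = -3 (K = 2 - 5 = -3)
(K + (3 - 1*4))*(-57) = (-3 + (3 - 1*4))*(-57) = (-3 + (3 - 4))*(-57) = (-3 - 1)*(-57) = -4*(-57) = 228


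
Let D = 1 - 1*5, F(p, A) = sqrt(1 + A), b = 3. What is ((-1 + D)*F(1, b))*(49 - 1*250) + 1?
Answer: 2011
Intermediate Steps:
D = -4 (D = 1 - 5 = -4)
((-1 + D)*F(1, b))*(49 - 1*250) + 1 = ((-1 - 4)*sqrt(1 + 3))*(49 - 1*250) + 1 = (-5*sqrt(4))*(49 - 250) + 1 = -5*2*(-201) + 1 = -10*(-201) + 1 = 2010 + 1 = 2011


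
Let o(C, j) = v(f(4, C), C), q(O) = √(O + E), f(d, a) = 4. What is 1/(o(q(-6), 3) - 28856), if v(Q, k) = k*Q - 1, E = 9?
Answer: -9619/277575467 - 4*√3/832726401 ≈ -3.4662e-5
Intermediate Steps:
v(Q, k) = -1 + Q*k (v(Q, k) = Q*k - 1 = -1 + Q*k)
q(O) = √(9 + O) (q(O) = √(O + 9) = √(9 + O))
o(C, j) = -1 + 4*C
1/(o(q(-6), 3) - 28856) = 1/((-1 + 4*√(9 - 6)) - 28856) = 1/((-1 + 4*√3) - 28856) = 1/(-28857 + 4*√3)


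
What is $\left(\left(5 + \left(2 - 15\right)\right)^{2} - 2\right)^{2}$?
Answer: $3844$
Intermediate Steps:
$\left(\left(5 + \left(2 - 15\right)\right)^{2} - 2\right)^{2} = \left(\left(5 - 13\right)^{2} - 2\right)^{2} = \left(\left(-8\right)^{2} - 2\right)^{2} = \left(64 - 2\right)^{2} = 62^{2} = 3844$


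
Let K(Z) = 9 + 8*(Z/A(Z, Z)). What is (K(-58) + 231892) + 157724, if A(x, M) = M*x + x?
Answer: 22208617/57 ≈ 3.8963e+5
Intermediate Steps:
A(x, M) = x + M*x
K(Z) = 9 + 8/(1 + Z) (K(Z) = 9 + 8*(Z/((Z*(1 + Z)))) = 9 + 8*(Z*(1/(Z*(1 + Z)))) = 9 + 8/(1 + Z))
(K(-58) + 231892) + 157724 = ((17 + 9*(-58))/(1 - 58) + 231892) + 157724 = ((17 - 522)/(-57) + 231892) + 157724 = (-1/57*(-505) + 231892) + 157724 = (505/57 + 231892) + 157724 = 13218349/57 + 157724 = 22208617/57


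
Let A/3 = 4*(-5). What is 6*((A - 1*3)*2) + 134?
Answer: -622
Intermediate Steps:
A = -60 (A = 3*(4*(-5)) = 3*(-20) = -60)
6*((A - 1*3)*2) + 134 = 6*((-60 - 1*3)*2) + 134 = 6*((-60 - 3)*2) + 134 = 6*(-63*2) + 134 = 6*(-126) + 134 = -756 + 134 = -622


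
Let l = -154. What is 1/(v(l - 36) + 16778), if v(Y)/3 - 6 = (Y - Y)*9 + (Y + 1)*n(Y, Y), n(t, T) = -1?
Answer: 1/17363 ≈ 5.7594e-5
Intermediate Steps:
v(Y) = 15 - 3*Y (v(Y) = 18 + 3*((Y - Y)*9 + (Y + 1)*(-1)) = 18 + 3*(0*9 + (1 + Y)*(-1)) = 18 + 3*(0 + (-1 - Y)) = 18 + 3*(-1 - Y) = 18 + (-3 - 3*Y) = 15 - 3*Y)
1/(v(l - 36) + 16778) = 1/((15 - 3*(-154 - 36)) + 16778) = 1/((15 - 3*(-190)) + 16778) = 1/((15 + 570) + 16778) = 1/(585 + 16778) = 1/17363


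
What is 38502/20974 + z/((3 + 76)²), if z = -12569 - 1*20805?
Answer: -229847647/65449367 ≈ -3.5118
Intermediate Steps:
z = -33374 (z = -12569 - 20805 = -33374)
38502/20974 + z/((3 + 76)²) = 38502/20974 - 33374/(3 + 76)² = 38502*(1/20974) - 33374/(79²) = 19251/10487 - 33374/6241 = -229847647/65449367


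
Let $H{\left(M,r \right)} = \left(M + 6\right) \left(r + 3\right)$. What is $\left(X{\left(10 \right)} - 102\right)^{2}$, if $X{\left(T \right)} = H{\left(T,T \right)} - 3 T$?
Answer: $5776$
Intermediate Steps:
$H{\left(M,r \right)} = \left(3 + r\right) \left(6 + M\right)$ ($H{\left(M,r \right)} = \left(6 + M\right) \left(3 + r\right) = \left(3 + r\right) \left(6 + M\right)$)
$X{\left(T \right)} = 18 + T^{2} + 6 T$ ($X{\left(T \right)} = \left(18 + 3 T + 6 T + T T\right) - 3 T = \left(18 + 3 T + 6 T + T^{2}\right) - 3 T = \left(18 + T^{2} + 9 T\right) - 3 T = 18 + T^{2} + 6 T$)
$\left(X{\left(10 \right)} - 102\right)^{2} = \left(\left(18 + 10^{2} + 6 \cdot 10\right) - 102\right)^{2} = \left(\left(18 + 100 + 60\right) - 102\right)^{2} = \left(178 - 102\right)^{2} = 76^{2} = 5776$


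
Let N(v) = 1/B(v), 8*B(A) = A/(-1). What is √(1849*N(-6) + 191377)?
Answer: √1744581/3 ≈ 440.28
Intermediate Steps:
B(A) = -A/8 (B(A) = (A/(-1))/8 = (A*(-1))/8 = (-A)/8 = -A/8)
N(v) = -8/v (N(v) = 1/(-v/8) = -8/v)
√(1849*N(-6) + 191377) = √(1849*(-8/(-6)) + 191377) = √(1849*(-8*(-⅙)) + 191377) = √(1849*(4/3) + 191377) = √(7396/3 + 191377) = √(581527/3) = √1744581/3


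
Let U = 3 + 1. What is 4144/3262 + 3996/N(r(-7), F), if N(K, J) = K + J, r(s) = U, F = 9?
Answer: 934916/3029 ≈ 308.65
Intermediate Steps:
U = 4
r(s) = 4
N(K, J) = J + K
4144/3262 + 3996/N(r(-7), F) = 4144/3262 + 3996/(9 + 4) = 4144*(1/3262) + 3996/13 = 296/233 + 3996*(1/13) = 296/233 + 3996/13 = 934916/3029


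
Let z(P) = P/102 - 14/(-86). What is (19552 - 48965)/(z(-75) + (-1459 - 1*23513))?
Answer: 43001806/36509901 ≈ 1.1778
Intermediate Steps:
z(P) = 7/43 + P/102 (z(P) = P*(1/102) - 14*(-1/86) = P/102 + 7/43 = 7/43 + P/102)
(19552 - 48965)/(z(-75) + (-1459 - 1*23513)) = (19552 - 48965)/((7/43 + (1/102)*(-75)) + (-1459 - 1*23513)) = -29413/((7/43 - 25/34) + (-1459 - 23513)) = -29413/(-837/1462 - 24972) = -29413/(-36509901/1462) = -29413*(-1462/36509901) = 43001806/36509901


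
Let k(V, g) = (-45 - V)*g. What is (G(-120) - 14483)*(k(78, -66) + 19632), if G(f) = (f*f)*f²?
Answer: 5753838096750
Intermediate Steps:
k(V, g) = g*(-45 - V)
G(f) = f⁴ (G(f) = f²*f² = f⁴)
(G(-120) - 14483)*(k(78, -66) + 19632) = ((-120)⁴ - 14483)*(-1*(-66)*(45 + 78) + 19632) = (207360000 - 14483)*(-1*(-66)*123 + 19632) = 207345517*(8118 + 19632) = 207345517*27750 = 5753838096750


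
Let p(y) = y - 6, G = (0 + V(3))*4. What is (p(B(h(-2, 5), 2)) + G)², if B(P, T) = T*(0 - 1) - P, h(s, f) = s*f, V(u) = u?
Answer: 196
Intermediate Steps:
h(s, f) = f*s
B(P, T) = -P - T (B(P, T) = T*(-1) - P = -T - P = -P - T)
G = 12 (G = (0 + 3)*4 = 3*4 = 12)
p(y) = -6 + y
(p(B(h(-2, 5), 2)) + G)² = ((-6 + (-5*(-2) - 1*2)) + 12)² = ((-6 + (-1*(-10) - 2)) + 12)² = ((-6 + (10 - 2)) + 12)² = ((-6 + 8) + 12)² = (2 + 12)² = 14² = 196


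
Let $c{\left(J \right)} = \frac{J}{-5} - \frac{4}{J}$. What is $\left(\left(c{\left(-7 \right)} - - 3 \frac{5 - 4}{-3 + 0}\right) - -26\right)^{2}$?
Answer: $\frac{891136}{1225} \approx 727.46$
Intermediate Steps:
$c{\left(J \right)} = - \frac{4}{J} - \frac{J}{5}$ ($c{\left(J \right)} = J \left(- \frac{1}{5}\right) - \frac{4}{J} = - \frac{J}{5} - \frac{4}{J} = - \frac{4}{J} - \frac{J}{5}$)
$\left(\left(c{\left(-7 \right)} - - 3 \frac{5 - 4}{-3 + 0}\right) - -26\right)^{2} = \left(\left(\left(- \frac{4}{-7} - - \frac{7}{5}\right) - - 3 \frac{5 - 4}{-3 + 0}\right) - -26\right)^{2} = \left(\left(\left(\left(-4\right) \left(- \frac{1}{7}\right) + \frac{7}{5}\right) - - 3 \cdot 1 \frac{1}{-3}\right) + 26\right)^{2} = \left(\left(\left(\frac{4}{7} + \frac{7}{5}\right) - - 3 \cdot 1 \left(- \frac{1}{3}\right)\right) + 26\right)^{2} = \left(\left(\frac{69}{35} - \left(-3\right) \left(- \frac{1}{3}\right)\right) + 26\right)^{2} = \left(\left(\frac{69}{35} - 1\right) + 26\right)^{2} = \left(\frac{34}{35} + 26\right)^{2} = \left(\frac{944}{35}\right)^{2} = \frac{891136}{1225}$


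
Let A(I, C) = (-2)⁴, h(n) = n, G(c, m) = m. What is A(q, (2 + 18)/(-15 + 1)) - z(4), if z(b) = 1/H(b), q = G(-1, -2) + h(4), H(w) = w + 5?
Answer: 143/9 ≈ 15.889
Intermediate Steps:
H(w) = 5 + w
q = 2 (q = -2 + 4 = 2)
z(b) = 1/(5 + b)
A(I, C) = 16
A(q, (2 + 18)/(-15 + 1)) - z(4) = 16 - 1/(5 + 4) = 16 - 1/9 = 16 - 1*⅑ = 16 - ⅑ = 143/9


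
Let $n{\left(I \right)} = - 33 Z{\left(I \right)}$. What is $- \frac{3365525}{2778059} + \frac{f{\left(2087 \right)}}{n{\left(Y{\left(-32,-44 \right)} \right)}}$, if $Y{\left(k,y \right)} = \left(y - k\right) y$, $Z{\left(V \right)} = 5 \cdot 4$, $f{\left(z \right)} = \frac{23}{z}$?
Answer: $- \frac{4635805340857}{3826554027780} \approx -1.2115$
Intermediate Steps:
$Z{\left(V \right)} = 20$
$Y{\left(k,y \right)} = y \left(y - k\right)$
$n{\left(I \right)} = -660$ ($n{\left(I \right)} = \left(-33\right) 20 = -660$)
$- \frac{3365525}{2778059} + \frac{f{\left(2087 \right)}}{n{\left(Y{\left(-32,-44 \right)} \right)}} = - \frac{3365525}{2778059} + \frac{23 \cdot \frac{1}{2087}}{-660} = \left(-3365525\right) \frac{1}{2778059} + 23 \cdot \frac{1}{2087} \left(- \frac{1}{660}\right) = - \frac{3365525}{2778059} + \frac{23}{2087} \left(- \frac{1}{660}\right) = - \frac{3365525}{2778059} - \frac{23}{1377420} = - \frac{4635805340857}{3826554027780}$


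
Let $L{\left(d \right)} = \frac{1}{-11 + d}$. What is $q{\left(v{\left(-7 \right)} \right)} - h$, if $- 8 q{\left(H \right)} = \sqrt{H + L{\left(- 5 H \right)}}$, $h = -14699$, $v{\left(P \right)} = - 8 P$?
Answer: $14699 - \frac{\sqrt{4741845}}{2328} \approx 14698.0$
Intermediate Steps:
$q{\left(H \right)} = - \frac{\sqrt{H + \frac{1}{-11 - 5 H}}}{8}$
$q{\left(v{\left(-7 \right)} \right)} - h = - \frac{\sqrt{\frac{-1 + \left(-8\right) \left(-7\right) \left(11 + 5 \left(\left(-8\right) \left(-7\right)\right)\right)}{11 + 5 \left(\left(-8\right) \left(-7\right)\right)}}}{8} - -14699 = - \frac{\sqrt{\frac{-1 + 56 \left(11 + 5 \cdot 56\right)}{11 + 5 \cdot 56}}}{8} + 14699 = - \frac{\sqrt{\frac{-1 + 56 \left(11 + 280\right)}{11 + 280}}}{8} + 14699 = - \frac{\sqrt{\frac{-1 + 56 \cdot 291}{291}}}{8} + 14699 = - \frac{\sqrt{\frac{-1 + 16296}{291}}}{8} + 14699 = - \frac{\sqrt{\frac{1}{291} \cdot 16295}}{8} + 14699 = - \frac{\sqrt{\frac{16295}{291}}}{8} + 14699 = - \frac{\frac{1}{291} \sqrt{4741845}}{8} + 14699 = - \frac{\sqrt{4741845}}{2328} + 14699 = 14699 - \frac{\sqrt{4741845}}{2328}$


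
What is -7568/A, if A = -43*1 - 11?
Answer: 3784/27 ≈ 140.15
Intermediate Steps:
A = -54 (A = -43 - 11 = -54)
-7568/A = -7568/(-54) = -7568*(-1/54) = 3784/27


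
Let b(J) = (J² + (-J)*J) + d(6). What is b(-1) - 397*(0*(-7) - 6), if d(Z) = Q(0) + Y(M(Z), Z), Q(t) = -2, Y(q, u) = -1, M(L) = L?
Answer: 2379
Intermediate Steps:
d(Z) = -3 (d(Z) = -2 - 1 = -3)
b(J) = -3 (b(J) = (J² + (-J)*J) - 3 = (J² - J²) - 3 = 0 - 3 = -3)
b(-1) - 397*(0*(-7) - 6) = -3 - 397*(0*(-7) - 6) = -3 - 397*(0 - 6) = -3 - 397*(-6) = -3 + 2382 = 2379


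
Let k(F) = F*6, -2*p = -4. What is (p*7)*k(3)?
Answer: 252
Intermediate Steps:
p = 2 (p = -½*(-4) = 2)
k(F) = 6*F
(p*7)*k(3) = (2*7)*(6*3) = 14*18 = 252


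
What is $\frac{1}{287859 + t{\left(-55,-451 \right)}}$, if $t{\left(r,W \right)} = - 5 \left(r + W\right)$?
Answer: $\frac{1}{290389} \approx 3.4437 \cdot 10^{-6}$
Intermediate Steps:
$t{\left(r,W \right)} = - 5 W - 5 r$ ($t{\left(r,W \right)} = - 5 \left(W + r\right) = - 5 W - 5 r$)
$\frac{1}{287859 + t{\left(-55,-451 \right)}} = \frac{1}{287859 - -2530} = \frac{1}{287859 + \left(2255 + 275\right)} = \frac{1}{287859 + 2530} = \frac{1}{290389}$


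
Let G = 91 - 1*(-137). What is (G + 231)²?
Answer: 210681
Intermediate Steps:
G = 228 (G = 91 + 137 = 228)
(G + 231)² = (228 + 231)² = 459² = 210681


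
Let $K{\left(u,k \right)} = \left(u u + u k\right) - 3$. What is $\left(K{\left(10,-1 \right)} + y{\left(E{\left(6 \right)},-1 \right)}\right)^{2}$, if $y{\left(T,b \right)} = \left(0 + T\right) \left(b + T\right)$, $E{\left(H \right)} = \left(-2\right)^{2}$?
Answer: $9801$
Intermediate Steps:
$K{\left(u,k \right)} = -3 + u^{2} + k u$ ($K{\left(u,k \right)} = \left(u^{2} + k u\right) - 3 = -3 + u^{2} + k u$)
$E{\left(H \right)} = 4$
$y{\left(T,b \right)} = T \left(T + b\right)$
$\left(K{\left(10,-1 \right)} + y{\left(E{\left(6 \right)},-1 \right)}\right)^{2} = \left(\left(-3 + 10^{2} - 10\right) + 4 \left(4 - 1\right)\right)^{2} = \left(\left(-3 + 100 - 10\right) + 4 \cdot 3\right)^{2} = \left(87 + 12\right)^{2} = 99^{2} = 9801$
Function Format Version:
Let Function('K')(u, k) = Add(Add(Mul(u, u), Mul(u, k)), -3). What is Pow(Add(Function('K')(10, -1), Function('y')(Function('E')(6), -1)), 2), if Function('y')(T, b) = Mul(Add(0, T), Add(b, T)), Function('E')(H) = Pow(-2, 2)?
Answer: 9801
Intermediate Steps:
Function('K')(u, k) = Add(-3, Pow(u, 2), Mul(k, u)) (Function('K')(u, k) = Add(Add(Pow(u, 2), Mul(k, u)), -3) = Add(-3, Pow(u, 2), Mul(k, u)))
Function('E')(H) = 4
Function('y')(T, b) = Mul(T, Add(T, b))
Pow(Add(Function('K')(10, -1), Function('y')(Function('E')(6), -1)), 2) = Pow(Add(Add(-3, Pow(10, 2), Mul(-1, 10)), Mul(4, Add(4, -1))), 2) = Pow(Add(Add(-3, 100, -10), Mul(4, 3)), 2) = Pow(Add(87, 12), 2) = Pow(99, 2) = 9801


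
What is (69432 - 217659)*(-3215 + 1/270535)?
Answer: 128923401347448/270535 ≈ 4.7655e+8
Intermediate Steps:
(69432 - 217659)*(-3215 + 1/270535) = -148227*(-3215 + 1/270535) = -148227*(-869770024/270535) = 128923401347448/270535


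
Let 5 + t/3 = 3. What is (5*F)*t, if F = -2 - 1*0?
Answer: 60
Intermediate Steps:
t = -6 (t = -15 + 3*3 = -15 + 9 = -6)
F = -2 (F = -2 + 0 = -2)
(5*F)*t = (5*(-2))*(-6) = -10*(-6) = 60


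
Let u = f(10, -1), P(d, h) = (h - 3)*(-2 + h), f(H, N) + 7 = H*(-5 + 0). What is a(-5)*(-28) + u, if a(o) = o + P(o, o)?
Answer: -1485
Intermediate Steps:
f(H, N) = -7 - 5*H (f(H, N) = -7 + H*(-5 + 0) = -7 + H*(-5) = -7 - 5*H)
P(d, h) = (-3 + h)*(-2 + h)
u = -57 (u = -7 - 5*10 = -7 - 50 = -57)
a(o) = 6 + o² - 4*o (a(o) = o + (6 + o² - 5*o) = 6 + o² - 4*o)
a(-5)*(-28) + u = (6 + (-5)² - 4*(-5))*(-28) - 57 = (6 + 25 + 20)*(-28) - 57 = 51*(-28) - 57 = -1428 - 57 = -1485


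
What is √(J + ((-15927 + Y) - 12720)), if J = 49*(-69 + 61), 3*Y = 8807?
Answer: I*√234930/3 ≈ 161.57*I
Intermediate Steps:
Y = 8807/3 (Y = (⅓)*8807 = 8807/3 ≈ 2935.7)
J = -392 (J = 49*(-8) = -392)
√(J + ((-15927 + Y) - 12720)) = √(-392 + ((-15927 + 8807/3) - 12720)) = √(-392 + (-38974/3 - 12720)) = √(-392 - 77134/3) = √(-78310/3) = I*√234930/3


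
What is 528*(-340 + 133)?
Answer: -109296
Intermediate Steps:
528*(-340 + 133) = 528*(-207) = -109296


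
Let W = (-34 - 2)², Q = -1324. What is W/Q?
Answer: -324/331 ≈ -0.97885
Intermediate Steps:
W = 1296 (W = (-36)² = 1296)
W/Q = 1296/(-1324) = 1296*(-1/1324) = -324/331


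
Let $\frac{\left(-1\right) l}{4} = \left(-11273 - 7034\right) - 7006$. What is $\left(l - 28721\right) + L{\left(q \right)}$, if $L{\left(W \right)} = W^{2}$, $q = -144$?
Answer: $93267$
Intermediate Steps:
$l = 101252$ ($l = - 4 \left(\left(-11273 - 7034\right) - 7006\right) = - 4 \left(-18307 - 7006\right) = \left(-4\right) \left(-25313\right) = 101252$)
$\left(l - 28721\right) + L{\left(q \right)} = \left(101252 - 28721\right) + \left(-144\right)^{2} = 72531 + 20736 = 93267$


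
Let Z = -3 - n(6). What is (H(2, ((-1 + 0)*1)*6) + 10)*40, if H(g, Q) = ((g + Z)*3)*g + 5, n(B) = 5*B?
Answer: -6840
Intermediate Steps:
Z = -33 (Z = -3 - 5*6 = -3 - 1*30 = -3 - 30 = -33)
H(g, Q) = 5 + g*(-99 + 3*g) (H(g, Q) = ((g - 33)*3)*g + 5 = ((-33 + g)*3)*g + 5 = (-99 + 3*g)*g + 5 = g*(-99 + 3*g) + 5 = 5 + g*(-99 + 3*g))
(H(2, ((-1 + 0)*1)*6) + 10)*40 = ((5 - 99*2 + 3*2²) + 10)*40 = ((5 - 198 + 3*4) + 10)*40 = ((5 - 198 + 12) + 10)*40 = (-181 + 10)*40 = -171*40 = -6840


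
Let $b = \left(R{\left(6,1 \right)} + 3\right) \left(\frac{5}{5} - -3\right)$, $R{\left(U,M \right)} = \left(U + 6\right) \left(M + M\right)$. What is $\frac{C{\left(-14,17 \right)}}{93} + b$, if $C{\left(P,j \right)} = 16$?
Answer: $\frac{10060}{93} \approx 108.17$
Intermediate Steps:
$R{\left(U,M \right)} = 2 M \left(6 + U\right)$ ($R{\left(U,M \right)} = \left(6 + U\right) 2 M = 2 M \left(6 + U\right)$)
$b = 108$ ($b = \left(2 \cdot 1 \left(6 + 6\right) + 3\right) \left(\frac{5}{5} - -3\right) = \left(2 \cdot 1 \cdot 12 + 3\right) \left(5 \cdot \frac{1}{5} + 3\right) = \left(24 + 3\right) \left(1 + 3\right) = 27 \cdot 4 = 108$)
$\frac{C{\left(-14,17 \right)}}{93} + b = \frac{16}{93} + 108 = \frac{10060}{93}$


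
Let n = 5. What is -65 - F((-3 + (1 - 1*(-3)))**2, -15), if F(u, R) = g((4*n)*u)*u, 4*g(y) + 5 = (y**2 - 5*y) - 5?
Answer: -275/2 ≈ -137.50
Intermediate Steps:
g(y) = -5/2 - 5*y/4 + y**2/4 (g(y) = -5/4 + ((y**2 - 5*y) - 5)/4 = -5/4 + (-5 + y**2 - 5*y)/4 = -5/4 + (-5/4 - 5*y/4 + y**2/4) = -5/2 - 5*y/4 + y**2/4)
F(u, R) = u*(-5/2 - 25*u + 100*u**2) (F(u, R) = (-5/2 - 5*4*5*u/4 + ((4*5)*u)**2/4)*u = (-5/2 - 25*u + (20*u)**2/4)*u = (-5/2 - 25*u + (400*u**2)/4)*u = (-5/2 - 25*u + 100*u**2)*u = u*(-5/2 - 25*u + 100*u**2))
-65 - F((-3 + (1 - 1*(-3)))**2, -15) = -65 - 5*(-3 + (1 - 1*(-3)))**2*(-1 - 10*(-3 + (1 - 1*(-3)))**2 + 40*((-3 + (1 - 1*(-3)))**2)**2)/2 = -65 - 5*(-3 + (1 + 3))**2*(-1 - 10*(-3 + (1 + 3))**2 + 40*((-3 + (1 + 3))**2)**2)/2 = -65 - 5*(-3 + 4)**2*(-1 - 10*(-3 + 4)**2 + 40*((-3 + 4)**2)**2)/2 = -65 - 5*1**2*(-1 - 10*1**2 + 40*(1**2)**2)/2 = -65 - 5*(-1 - 10*1 + 40*1**2)/2 = -65 - 5*(-1 - 10 + 40*1)/2 = -65 - 5*(-1 - 10 + 40)/2 = -65 - 5*29/2 = -65 - 1*145/2 = -65 - 145/2 = -275/2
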